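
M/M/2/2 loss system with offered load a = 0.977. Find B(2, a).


B(c,a) = (a^c/c!) / Σ_{k=0}^{c} a^k/k!
a^2/2! = 0.477264
Σ terms (k=0..2): 1.00000 + 0.97700 + 0.47726 = 2.454264
B = 0.477264/2.454264 = 0.194463

Final: 0.194463


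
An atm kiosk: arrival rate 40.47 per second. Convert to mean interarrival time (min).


Mean interarrival time = 1/λ = 1/40.47 second = 0.02471 second
In minutes: 0.02471 × 0.0166667 = 0.0004118 min

Final: 0.0004118 min


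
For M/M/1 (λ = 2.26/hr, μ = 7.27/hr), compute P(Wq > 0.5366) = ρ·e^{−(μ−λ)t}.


ρ = 2.26/7.27 = 0.3109
P(Wq > t) = ρ·e^{−(μ−λ)t} = 0.3109·e^{−2.6884}
= 0.3109·0.067992 = 0.021136

Final: 0.021136


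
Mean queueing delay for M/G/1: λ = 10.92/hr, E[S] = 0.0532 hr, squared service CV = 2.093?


ρ = λ·E[S] = 10.92·0.0532 = 0.5809
E[S²] = E[S]²(1+C_s²) = 0.0532²·(1+2.093) = 0.008754
Wq = λ·E[S²]/(2(1−ρ)) = 10.92·0.008754/(2·0.4191) = 0.11406 hr

Final: 0.11406 hr


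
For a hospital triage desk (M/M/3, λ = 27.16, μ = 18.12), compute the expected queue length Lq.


a = λ/μ = 1.4989; ρ = a/3 = 0.4996
P₀ = 0.210796
Lq = P₀·a^c·ρ / (c!·(1−ρ)²) = 0.210796·3.36756·0.4996/(6·0.25037)
= 0.23610

Final: 0.23610


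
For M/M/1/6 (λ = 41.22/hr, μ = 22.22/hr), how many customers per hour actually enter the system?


ρ = 1.8551; P_K = (1−ρ)ρ^6/(1−ρ^7) = 0.467120
λ_eff = λ(1 − P_K) = 41.22·(1 − 0.467120) = 41.22·0.532880 = 21.9653 /hr

Final: 21.9653 /hr


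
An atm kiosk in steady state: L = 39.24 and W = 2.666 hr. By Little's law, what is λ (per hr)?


λ = L/W = 39.24/2.666 = 14.7187 /hr

Final: 14.7187 /hr


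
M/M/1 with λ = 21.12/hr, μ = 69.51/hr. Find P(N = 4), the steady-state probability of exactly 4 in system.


ρ = 21.12/69.51 = 0.3038
P_n = (1−ρ)·ρ^n = (1 − 0.3038)·0.3038^4 = 0.6962·0.008523 = 0.005933

Final: 0.005933


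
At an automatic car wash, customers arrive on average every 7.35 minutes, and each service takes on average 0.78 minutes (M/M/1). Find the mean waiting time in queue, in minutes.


λ = 60/7.35 = 8.1633 /hr
μ = 60/0.78 = 76.9231 /hr
ρ = λ/μ = 8.1633/76.9231 = 0.1061
Wq = ρ/(μ−λ) = 0.1061/(76.9231−8.1633) = 0.001543 hr
In minutes: 0.001543·60 = 0.09260 min

Final: 0.09260 min


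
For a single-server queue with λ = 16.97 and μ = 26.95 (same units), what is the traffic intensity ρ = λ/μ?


ρ = λ/μ = 16.97/26.95 = 0.6297

Final: 0.6297


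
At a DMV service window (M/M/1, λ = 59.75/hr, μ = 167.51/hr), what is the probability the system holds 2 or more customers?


ρ = 59.75/167.51 = 0.3567
P(N ≥ n) = ρ^n = 0.3567^2 = 0.127231

Final: 0.127231


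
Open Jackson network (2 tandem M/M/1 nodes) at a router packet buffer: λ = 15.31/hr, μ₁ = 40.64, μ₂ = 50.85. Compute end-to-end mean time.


Each node sees arrival rate λ = 15.31/hr (tandem ⇒ throughput preserved).
W₁ = 1/(μ₁−λ) = 1/(40.64−15.31) = 0.03948 hr
W₂ = 1/(μ₂−λ) = 1/(50.85−15.31) = 0.02814 hr
W_total = W₁ + W₂ = 0.03948 + 0.02814 = 0.06762 hr

Final: 0.06762 hr


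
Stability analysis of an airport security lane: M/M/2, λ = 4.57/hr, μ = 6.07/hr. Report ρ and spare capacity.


Total capacity cμ = 2·6.07 = 12.14/hr
ρ = λ/(cμ) = 4.57/12.14 = 0.3764
Stable ⇔ ρ < 1: YES
Spare capacity = cμ − λ = 12.14 − 4.57 = 7.57/hr

Final: ρ = 0.3764; stable; margin = 7.57/hr


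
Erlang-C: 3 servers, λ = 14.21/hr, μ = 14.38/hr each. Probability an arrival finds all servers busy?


a = λ/μ = 0.9882; ρ = a/3 = 0.3294
P₀ = 0.368155 (from M/M/c formula)
C(c,a) = [a^c/(c!(1−ρ))]·P₀ = [0.96495/(6·0.6706)]·0.368155
= 0.23982·0.368155 = 0.088291

Final: 0.088291


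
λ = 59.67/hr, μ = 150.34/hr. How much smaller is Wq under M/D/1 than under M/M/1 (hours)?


ρ = 59.67/150.34 = 0.3969
Wq(M/M/1) = ρ/(μ−λ) = 0.3969/90.67 = 0.004377 hr
Wq(M/D/1) = ρ/(2(μ−λ)) = 0.002189 hr
Savings = 0.004377 − 0.002189 = 0.002189 hr

Final: 0.002189 hr


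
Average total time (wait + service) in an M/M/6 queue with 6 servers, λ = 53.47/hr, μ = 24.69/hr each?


a = 2.1657; ρ = 0.3609; P₀ = 0.114400
Lq = P₀·a^c·ρ/(c!(1−ρ)²) = 0.01449
Wq = Lq/λ = 0.01449/53.47 = 0.0002709 hr
W = Wq + 1/μ = 0.0002709 + 0.04050 = 0.04077 hr

Final: 0.04077 hr


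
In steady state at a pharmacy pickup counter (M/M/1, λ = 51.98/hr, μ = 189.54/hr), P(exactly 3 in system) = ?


ρ = 51.98/189.54 = 0.2742
P_n = (1−ρ)·ρ^n = (1 − 0.2742)·0.2742^3 = 0.7258·0.020626 = 0.014969

Final: 0.014969


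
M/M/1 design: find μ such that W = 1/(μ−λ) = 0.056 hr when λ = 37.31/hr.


W = 1/(μ−λ) ⇒ μ − λ = 1/W = 1/0.056 = 17.8571
μ = λ + 1/W = 37.31 + 17.8571 = 55.1671 per hr

Final: 55.1671 /hr


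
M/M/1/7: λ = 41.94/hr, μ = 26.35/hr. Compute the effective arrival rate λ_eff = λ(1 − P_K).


ρ = 1.5917; P_K = (1−ρ)ρ^7/(1−ρ^8) = 0.380971
λ_eff = λ(1 − P_K) = 41.94·(1 − 0.380971) = 41.94·0.619029 = 25.9621 /hr

Final: 25.9621 /hr


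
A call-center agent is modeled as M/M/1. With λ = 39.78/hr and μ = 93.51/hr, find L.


ρ = λ/μ = 39.78/93.51 = 0.4254
L = ρ/(1−ρ) = 0.4254/(1 − 0.4254) = 0.4254/0.5746 = 0.7404

Final: 0.7404


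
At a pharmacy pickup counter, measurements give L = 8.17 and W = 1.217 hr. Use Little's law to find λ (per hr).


λ = L/W = 8.17/1.217 = 6.7132 /hr

Final: 6.7132 /hr


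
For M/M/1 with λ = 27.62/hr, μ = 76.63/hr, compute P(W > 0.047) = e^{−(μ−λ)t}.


W ~ Exponential(μ−λ) for M/M/1.
μ − λ = 76.63 − 27.62 = 49.0100
P(W > t) = e^{−(μ−λ)t} = e^{−2.3035} = 0.099912

Final: 0.099912


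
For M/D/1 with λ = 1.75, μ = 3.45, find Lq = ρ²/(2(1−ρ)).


ρ = 1.75/3.45 = 0.5072
M/D/1: Lq = ρ²/(2(1−ρ)) = 0.2573/(2·0.4928) = 0.26108

Final: 0.26108


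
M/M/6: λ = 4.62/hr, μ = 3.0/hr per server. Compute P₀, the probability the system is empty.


a = λ/μ = 4.62/3.0 = 1.5400; ρ = a/c = 0.2567
Σ_{k=0}^{5} a^k/k! (terms k=0..5) = 1.00000 + 1.54000 + 1.18580 + 0.60871 + 0.23435 + 0.07218 = 4.64105
Tail: a^6/(6!(1−ρ)) = 13.33903/(720·0.7433) = 0.02492
P₀ = 1/(4.64105 + 0.02492) = 1/4.66597 = 0.214318

Final: 0.214318


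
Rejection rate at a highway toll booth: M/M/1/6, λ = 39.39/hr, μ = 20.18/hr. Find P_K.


ρ = λ/μ = 39.39/20.18 = 1.9519
P_K = (1−ρ)ρ^K/(1−ρ^(K+1)) = (-0.9519·55.308122)/(1 − 107.957727)
= -52.649605/-106.957727 = 0.492247

Final: 0.492247


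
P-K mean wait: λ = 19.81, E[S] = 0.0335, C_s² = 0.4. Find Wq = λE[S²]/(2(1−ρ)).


ρ = λ·E[S] = 19.81·0.0335 = 0.6636
E[S²] = E[S]²(1+C_s²) = 0.0335²·(1+0.4) = 0.001571
Wq = λ·E[S²]/(2(1−ρ)) = 19.81·0.001571/(2·0.3364) = 0.04627 hr

Final: 0.04627 hr


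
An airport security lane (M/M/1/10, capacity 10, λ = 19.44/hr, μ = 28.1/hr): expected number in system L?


ρ = 19.44/28.1 = 0.6918
L = ρ[1 − (K+1)ρ^K + Kρ^(K+1)] / [(1−ρ)(1−ρ^(K+1))]
Numerator: 0.6918·(1 − 11·0.025113 + 10·0.017374) = 0.620899
Denominator: (0.3082)·(0.982626) = 0.302831
L = 0.620899/0.302831 = 2.0503

Final: 2.0503


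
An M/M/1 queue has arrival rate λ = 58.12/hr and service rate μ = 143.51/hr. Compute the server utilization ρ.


ρ = λ/μ = 58.12/143.51 = 0.4050

Final: 0.4050


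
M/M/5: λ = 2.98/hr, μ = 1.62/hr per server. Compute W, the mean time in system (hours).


a = 1.8395; ρ = 0.3679; P₀ = 0.158138
Lq = P₀·a^c·ρ/(c!(1−ρ)²) = 0.02556
Wq = Lq/λ = 0.02556/2.98 = 0.008576 hr
W = Wq + 1/μ = 0.008576 + 0.61728 = 0.62586 hr

Final: 0.62586 hr


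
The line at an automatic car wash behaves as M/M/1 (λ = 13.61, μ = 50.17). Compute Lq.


ρ = 13.61/50.17 = 0.2713
Lq = ρ²/(1−ρ) = 0.07359/0.7287 = 0.1010

Final: 0.1010


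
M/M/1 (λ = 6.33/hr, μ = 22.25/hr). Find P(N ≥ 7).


ρ = 6.33/22.25 = 0.2845
P(N ≥ n) = ρ^n = 0.2845^7 = 0.0001508

Final: 0.0001508


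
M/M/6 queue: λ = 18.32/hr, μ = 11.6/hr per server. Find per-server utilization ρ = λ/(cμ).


ρ = λ/(cμ) = 18.32/(6·11.6) = 18.32/69.60 = 0.2632

Final: 0.2632


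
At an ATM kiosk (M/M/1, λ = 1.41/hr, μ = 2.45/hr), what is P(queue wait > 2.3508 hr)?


ρ = 1.41/2.45 = 0.5755
P(Wq > t) = ρ·e^{−(μ−λ)t} = 0.5755·e^{−2.4448}
= 0.5755·0.086741 = 0.049920

Final: 0.049920


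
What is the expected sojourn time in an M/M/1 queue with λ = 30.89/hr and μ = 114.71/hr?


W = 1/(μ−λ) = 1/(114.71 − 30.89) = 1/83.82 = 0.01193 hr

Final: 0.01193 hr


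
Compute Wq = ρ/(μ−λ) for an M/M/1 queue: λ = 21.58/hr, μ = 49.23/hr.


ρ = 21.58/49.23 = 0.4384
Wq = ρ/(μ−λ) = 0.4384/(49.23 − 21.58) = 0.4384/27.65 = 0.01585 hr

Final: 0.01585 hr


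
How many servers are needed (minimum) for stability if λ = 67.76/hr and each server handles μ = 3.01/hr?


Stability requires cμ > λ ⇔ c > λ/μ.
λ/μ = 67.76/3.01 = 22.5116
Minimum integer c = ⌊22.5116⌋ + 1 = 23
Check: 23·3.01 = 69.23 > 67.76, while 22·3.01 = 66.22 ≤ 67.76

Final: 23 servers


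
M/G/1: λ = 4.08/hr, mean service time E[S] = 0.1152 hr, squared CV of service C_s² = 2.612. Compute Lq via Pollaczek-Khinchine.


ρ = λ·E[S] = 4.08·0.1152 = 0.4700
Lq = ρ²(1+C_s²)/(2(1−ρ)) = 0.2209·(1+2.612)/(2·0.5300)
= 0.2209·3.6120/1.0600 = 0.75280

Final: 0.75280


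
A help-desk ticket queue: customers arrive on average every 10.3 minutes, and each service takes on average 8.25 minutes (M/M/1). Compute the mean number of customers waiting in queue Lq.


λ = 60/10.3 = 5.8252 /hr
μ = 60/8.25 = 7.2727 /hr
ρ = λ/μ = 5.8252/7.2727 = 0.8010
Lq = ρ²/(1−ρ) = 0.6416/0.1990 = 3.2234

Final: 3.2234


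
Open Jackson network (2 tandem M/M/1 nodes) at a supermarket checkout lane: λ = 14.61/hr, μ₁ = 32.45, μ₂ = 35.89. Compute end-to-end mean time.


Each node sees arrival rate λ = 14.61/hr (tandem ⇒ throughput preserved).
W₁ = 1/(μ₁−λ) = 1/(32.45−14.61) = 0.05605 hr
W₂ = 1/(μ₂−λ) = 1/(35.89−14.61) = 0.04699 hr
W_total = W₁ + W₂ = 0.05605 + 0.04699 = 0.10305 hr

Final: 0.10305 hr


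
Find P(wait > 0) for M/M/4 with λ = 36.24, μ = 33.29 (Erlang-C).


a = λ/μ = 1.0886; ρ = a/4 = 0.2722
P₀ = 0.335957 (from M/M/c formula)
C(c,a) = [a^c/(c!(1−ρ))]·P₀ = [1.40442/(24·0.7278)]·0.335957
= 0.08040·0.335957 = 0.027010

Final: 0.027010


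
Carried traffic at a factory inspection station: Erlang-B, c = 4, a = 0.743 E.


B(4,0.743) = 0.006047 (Erlang-B)
Carried load = a(1 − B) = 0.743·(1 − 0.006047) = 0.743·0.993953 = 0.7385 E

Final: 0.7385 Erlangs


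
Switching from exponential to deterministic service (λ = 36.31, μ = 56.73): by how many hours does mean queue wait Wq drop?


ρ = 36.31/56.73 = 0.6400
Wq(M/M/1) = ρ/(μ−λ) = 0.6400/20.42 = 0.03134 hr
Wq(M/D/1) = ρ/(2(μ−λ)) = 0.01567 hr
Savings = 0.03134 − 0.01567 = 0.01567 hr

Final: 0.01567 hr


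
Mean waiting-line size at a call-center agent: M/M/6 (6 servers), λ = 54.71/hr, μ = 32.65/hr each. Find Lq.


a = λ/μ = 1.6757; ρ = a/6 = 0.2793
P₀ = 0.187093
Lq = P₀·a^c·ρ / (c!·(1−ρ)²) = 0.187093·22.13610·0.2793/(720·0.51944)
= 0.003093

Final: 0.003093


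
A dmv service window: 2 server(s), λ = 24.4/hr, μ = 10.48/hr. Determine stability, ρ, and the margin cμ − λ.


Total capacity cμ = 2·10.48 = 20.96/hr
ρ = λ/(cμ) = 24.4/20.96 = 1.1641
Stable ⇔ ρ < 1: NO
Spare capacity = cμ − λ = 20.96 − 24.4 = -3.44/hr

Final: ρ = 1.1641; unstable; margin = -3.44/hr


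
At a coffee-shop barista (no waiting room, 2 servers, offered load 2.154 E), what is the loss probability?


B(c,a) = (a^c/c!) / Σ_{k=0}^{c} a^k/k!
a^2/2! = 2.319858
Σ terms (k=0..2): 1.00000 + 2.15400 + 2.31986 = 5.473858
B = 2.319858/5.473858 = 0.423807

Final: 0.423807


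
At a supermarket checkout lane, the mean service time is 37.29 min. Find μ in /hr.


μ = 1/(service time) in consistent units.
1 hour = 60 min, so μ = 60/37.29 = 1.6090 per hour

Final: 1.6090 /hr


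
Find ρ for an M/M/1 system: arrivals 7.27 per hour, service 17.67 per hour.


ρ = λ/μ = 7.27/17.67 = 0.4114

Final: 0.4114


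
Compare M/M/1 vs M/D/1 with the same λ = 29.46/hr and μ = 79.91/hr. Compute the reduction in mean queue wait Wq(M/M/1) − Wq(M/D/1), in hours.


ρ = 29.46/79.91 = 0.3687
Wq(M/M/1) = ρ/(μ−λ) = 0.3687/50.45 = 0.007308 hr
Wq(M/D/1) = ρ/(2(μ−λ)) = 0.003654 hr
Savings = 0.007308 − 0.003654 = 0.003654 hr

Final: 0.003654 hr


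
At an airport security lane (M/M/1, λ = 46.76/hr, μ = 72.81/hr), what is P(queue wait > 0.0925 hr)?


ρ = 46.76/72.81 = 0.6422
P(Wq > t) = ρ·e^{−(μ−λ)t} = 0.6422·e^{−2.4096}
= 0.6422·0.089849 = 0.057703

Final: 0.057703


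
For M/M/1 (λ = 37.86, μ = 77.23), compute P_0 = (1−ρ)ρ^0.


ρ = 37.86/77.23 = 0.4902
P_n = (1−ρ)·ρ^n = (1 − 0.4902)·0.4902^0 = 0.5098·1.000000 = 0.509776

Final: 0.509776


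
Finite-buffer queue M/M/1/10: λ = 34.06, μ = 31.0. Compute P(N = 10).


ρ = λ/μ = 34.06/31.0 = 1.0987
P_K = (1−ρ)ρ^K/(1−ρ^(K+1)) = (-0.09871·2.563477)/(1 − 2.816517)
= -0.253040/-1.816517 = 0.139300

Final: 0.139300


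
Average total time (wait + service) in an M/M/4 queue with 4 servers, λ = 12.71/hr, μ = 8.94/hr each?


a = 1.4217; ρ = 0.3554; P₀ = 0.239502
Lq = P₀·a^c·ρ/(c!(1−ρ)²) = 0.03488
Wq = Lq/λ = 0.03488/12.71 = 0.002744 hr
W = Wq + 1/μ = 0.002744 + 0.11186 = 0.11460 hr

Final: 0.11460 hr


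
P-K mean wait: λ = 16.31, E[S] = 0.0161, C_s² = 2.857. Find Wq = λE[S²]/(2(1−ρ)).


ρ = λ·E[S] = 16.31·0.0161 = 0.2626
E[S²] = E[S]²(1+C_s²) = 0.0161²·(1+2.857) = 0.0009998
Wq = λ·E[S²]/(2(1−ρ)) = 16.31·0.0009998/(2·0.7374) = 0.01106 hr

Final: 0.01106 hr


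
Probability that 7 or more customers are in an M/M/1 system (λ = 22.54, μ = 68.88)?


ρ = 22.54/68.88 = 0.3272
P(N ≥ n) = ρ^n = 0.3272^7 = 0.0004018

Final: 0.0004018


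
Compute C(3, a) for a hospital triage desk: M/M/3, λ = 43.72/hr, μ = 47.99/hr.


a = λ/μ = 0.9110; ρ = a/3 = 0.3037
P₀ = 0.398886 (from M/M/c formula)
C(c,a) = [a^c/(c!(1−ρ))]·P₀ = [0.75612/(6·0.6963)]·0.398886
= 0.18098·0.398886 = 0.072189

Final: 0.072189


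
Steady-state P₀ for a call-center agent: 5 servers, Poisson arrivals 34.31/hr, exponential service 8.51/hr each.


a = λ/μ = 34.31/8.51 = 4.0317; ρ = a/c = 0.8063
Σ_{k=0}^{4} a^k/k! (terms k=0..4) = 1.00000 + 4.03173 + 8.12741 + 10.92250 + 11.00914 = 35.09078
Tail: a^5/(5!(1−ρ)) = 1065.26042/(120·0.1937) = 45.84024
P₀ = 1/(35.09078 + 45.84024) = 1/80.93103 = 0.012356

Final: 0.012356


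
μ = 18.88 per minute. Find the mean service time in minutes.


Mean service time = 1/μ = 1/18.88 minute = 0.05297 minute
In minutes: 0.05297 × 1 = 0.05297 min

Final: 0.05297 min


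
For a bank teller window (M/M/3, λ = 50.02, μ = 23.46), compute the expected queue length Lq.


a = λ/μ = 2.1321; ρ = a/3 = 0.7107
P₀ = 0.090997
Lq = P₀·a^c·ρ / (c!·(1−ρ)²) = 0.090997·9.69275·0.7107/(6·0.08369)
= 1.24841

Final: 1.24841


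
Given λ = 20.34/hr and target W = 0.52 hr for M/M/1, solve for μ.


W = 1/(μ−λ) ⇒ μ − λ = 1/W = 1/0.52 = 1.9231
μ = λ + 1/W = 20.34 + 1.9231 = 22.2631 per hr

Final: 22.2631 /hr


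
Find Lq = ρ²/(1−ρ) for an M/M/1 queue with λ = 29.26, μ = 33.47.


ρ = 29.26/33.47 = 0.8742
Lq = ρ²/(1−ρ) = 0.7643/0.1258 = 6.0759

Final: 6.0759


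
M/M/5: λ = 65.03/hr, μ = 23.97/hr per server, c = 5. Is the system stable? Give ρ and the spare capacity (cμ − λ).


Total capacity cμ = 5·23.97 = 119.85/hr
ρ = λ/(cμ) = 65.03/119.85 = 0.5426
Stable ⇔ ρ < 1: YES
Spare capacity = cμ − λ = 119.85 − 65.03 = 54.82/hr

Final: ρ = 0.5426; stable; margin = 54.82/hr


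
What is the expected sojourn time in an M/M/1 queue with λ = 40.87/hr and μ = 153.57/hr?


W = 1/(μ−λ) = 1/(153.57 − 40.87) = 1/112.70 = 0.008873 hr

Final: 0.008873 hr


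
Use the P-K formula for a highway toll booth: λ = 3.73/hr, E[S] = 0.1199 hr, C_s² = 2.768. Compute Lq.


ρ = λ·E[S] = 3.73·0.1199 = 0.4472
Lq = ρ²(1+C_s²)/(2(1−ρ)) = 0.2000·(1+2.768)/(2·0.5528)
= 0.2000·3.7680/1.1055 = 0.68169

Final: 0.68169


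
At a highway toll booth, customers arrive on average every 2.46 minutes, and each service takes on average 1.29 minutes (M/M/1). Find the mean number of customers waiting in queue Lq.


λ = 60/2.46 = 24.3902 /hr
μ = 60/1.29 = 46.5116 /hr
ρ = λ/μ = 24.3902/46.5116 = 0.5244
Lq = ρ²/(1−ρ) = 0.2750/0.4756 = 0.5782

Final: 0.5782


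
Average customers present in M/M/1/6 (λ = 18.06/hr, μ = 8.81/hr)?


ρ = 18.06/8.81 = 2.0499
L = ρ[1 − (K+1)ρ^K + Kρ^(K+1)] / [(1−ρ)(1−ρ^(K+1))]
Numerator: 2.0499·(1 − 7·74.208051 + 6·152.122293) = 808.246295
Denominator: (-1.0499)·(-151.122293) = 158.669831
L = 808.246295/158.669831 = 5.0939

Final: 5.0939


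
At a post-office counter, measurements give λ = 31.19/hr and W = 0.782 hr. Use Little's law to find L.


L = λW = 31.19·0.782 = 24.3906

Final: 24.3906


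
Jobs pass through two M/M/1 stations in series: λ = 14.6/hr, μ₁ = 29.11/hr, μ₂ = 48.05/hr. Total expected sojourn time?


Each node sees arrival rate λ = 14.6/hr (tandem ⇒ throughput preserved).
W₁ = 1/(μ₁−λ) = 1/(29.11−14.6) = 0.06892 hr
W₂ = 1/(μ₂−λ) = 1/(48.05−14.6) = 0.02990 hr
W_total = W₁ + W₂ = 0.06892 + 0.02990 = 0.09881 hr

Final: 0.09881 hr


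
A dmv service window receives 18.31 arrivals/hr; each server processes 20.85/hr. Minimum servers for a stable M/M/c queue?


Stability requires cμ > λ ⇔ c > λ/μ.
λ/μ = 18.31/20.85 = 0.8782
Minimum integer c = ⌊0.8782⌋ + 1 = 1
Check: 1·20.85 = 20.85 > 18.31, while 0·20.85 = 0.00 ≤ 18.31

Final: 1 servers


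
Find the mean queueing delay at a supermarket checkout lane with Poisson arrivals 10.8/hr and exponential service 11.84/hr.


ρ = 10.8/11.84 = 0.9122
Wq = ρ/(μ−λ) = 0.9122/(11.84 − 10.8) = 0.9122/1.04 = 0.8771 hr

Final: 0.8771 hr


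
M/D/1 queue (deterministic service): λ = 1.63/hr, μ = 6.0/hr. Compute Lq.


ρ = 1.63/6.0 = 0.2717
M/D/1: Lq = ρ²/(2(1−ρ)) = 0.07380/(2·0.7283) = 0.05067

Final: 0.05067


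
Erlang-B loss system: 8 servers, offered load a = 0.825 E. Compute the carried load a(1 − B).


B(8,0.825) = 0.000002332 (Erlang-B)
Carried load = a(1 − B) = 0.825·(1 − 0.000002332) = 0.825·0.999998 = 0.8250 E

Final: 0.8250 Erlangs


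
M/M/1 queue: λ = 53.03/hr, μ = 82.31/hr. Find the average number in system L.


ρ = λ/μ = 53.03/82.31 = 0.6443
L = ρ/(1−ρ) = 0.6443/(1 − 0.6443) = 0.6443/0.3557 = 1.8111

Final: 1.8111


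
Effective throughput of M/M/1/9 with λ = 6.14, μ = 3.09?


ρ = 1.9871; P_K = (1−ρ)ρ^9/(1−ρ^10) = 0.497261
λ_eff = λ(1 − P_K) = 6.14·(1 − 0.497261) = 6.14·0.502739 = 3.0868 /hr

Final: 3.0868 /hr


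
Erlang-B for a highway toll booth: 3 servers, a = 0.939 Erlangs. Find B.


B(c,a) = (a^c/c!) / Σ_{k=0}^{c} a^k/k!
a^3/3! = 0.137989
Σ terms (k=0..3): 1.00000 + 0.93900 + 0.44086 + 0.13799 = 2.517850
B = 0.137989/2.517850 = 0.054804

Final: 0.054804


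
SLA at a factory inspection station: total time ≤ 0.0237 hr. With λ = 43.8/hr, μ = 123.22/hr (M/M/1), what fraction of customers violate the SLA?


W ~ Exponential(μ−λ) for M/M/1.
μ − λ = 123.22 − 43.8 = 79.4200
P(W > t) = e^{−(μ−λ)t} = e^{−1.8823} = 0.152247

Final: 0.152247


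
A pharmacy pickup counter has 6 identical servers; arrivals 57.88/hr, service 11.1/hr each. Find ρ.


ρ = λ/(cμ) = 57.88/(6·11.1) = 57.88/66.60 = 0.8691

Final: 0.8691


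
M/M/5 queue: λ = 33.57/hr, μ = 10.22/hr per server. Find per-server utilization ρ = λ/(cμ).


ρ = λ/(cμ) = 33.57/(5·10.22) = 33.57/51.10 = 0.6569

Final: 0.6569


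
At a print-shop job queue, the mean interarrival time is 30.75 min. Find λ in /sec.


λ = 1/(interarrival time) in consistent units.
1 second = 0.0166667 min, so λ = 0.0166667/30.75 = 0.0005420 per second

Final: 0.0005420 /sec


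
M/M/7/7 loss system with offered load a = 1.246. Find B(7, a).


B(c,a) = (a^c/c!) / Σ_{k=0}^{c} a^k/k!
a^7/7! = 0.0009251
Σ terms (k=0..7): 1.00000 + 1.24600 + 0.77626 + 0.32241 + 0.10043 + 0.02503 + 0.005197 + 0.0009251 = 3.476243
B = 0.0009251/3.476243 = 0.0002661

Final: 0.0002661


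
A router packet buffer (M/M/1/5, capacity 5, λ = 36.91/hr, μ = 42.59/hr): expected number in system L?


ρ = 36.91/42.59 = 0.8666
L = ρ[1 − (K+1)ρ^K + Kρ^(K+1)] / [(1−ρ)(1−ρ^(K+1))]
Numerator: 0.8666·(1 − 6·0.488857 + 5·0.423661) = 0.160467
Denominator: (0.1334)·(0.576339) = 0.076863
L = 0.160467/0.076863 = 2.0877

Final: 2.0877


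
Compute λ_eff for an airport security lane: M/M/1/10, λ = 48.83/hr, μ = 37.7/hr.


ρ = 1.2952; P_K = (1−ρ)ρ^10/(1−ρ^11) = 0.241994
λ_eff = λ(1 − P_K) = 48.83·(1 − 0.241994) = 48.83·0.758006 = 37.0134 /hr

Final: 37.0134 /hr


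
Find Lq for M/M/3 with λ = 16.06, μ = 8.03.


a = λ/μ = 2.0000; ρ = a/3 = 0.6667
P₀ = 0.111111
Lq = P₀·a^c·ρ / (c!·(1−ρ)²) = 0.111111·8.00000·0.6667/(6·0.11111)
= 0.88889

Final: 0.88889


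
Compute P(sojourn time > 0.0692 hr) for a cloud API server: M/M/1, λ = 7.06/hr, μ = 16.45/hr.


W ~ Exponential(μ−λ) for M/M/1.
μ − λ = 16.45 − 7.06 = 9.3900
P(W > t) = e^{−(μ−λ)t} = e^{−0.6498} = 0.522156

Final: 0.522156


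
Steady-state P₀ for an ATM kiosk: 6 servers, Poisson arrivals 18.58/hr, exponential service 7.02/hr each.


a = λ/μ = 18.58/7.02 = 2.6467; ρ = a/c = 0.4411
Σ_{k=0}^{5} a^k/k! (terms k=0..5) = 1.00000 + 2.64672 + 3.50257 + 3.09011 + 2.04467 + 1.08234 = 13.36642
Tail: a^6/(6!(1−ρ)) = 343.75703/(720·0.5589) = 0.85428
P₀ = 1/(13.36642 + 0.85428) = 1/14.22070 = 0.070320

Final: 0.070320


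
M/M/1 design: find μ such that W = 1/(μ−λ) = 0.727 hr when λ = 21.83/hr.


W = 1/(μ−λ) ⇒ μ − λ = 1/W = 1/0.727 = 1.3755
μ = λ + 1/W = 21.83 + 1.3755 = 23.2055 per hr

Final: 23.2055 /hr


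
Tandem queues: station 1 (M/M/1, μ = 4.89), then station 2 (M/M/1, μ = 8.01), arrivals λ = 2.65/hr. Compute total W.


Each node sees arrival rate λ = 2.65/hr (tandem ⇒ throughput preserved).
W₁ = 1/(μ₁−λ) = 1/(4.89−2.65) = 0.44643 hr
W₂ = 1/(μ₂−λ) = 1/(8.01−2.65) = 0.18657 hr
W_total = W₁ + W₂ = 0.44643 + 0.18657 = 0.63300 hr

Final: 0.63300 hr


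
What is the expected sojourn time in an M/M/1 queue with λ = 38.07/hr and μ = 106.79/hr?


W = 1/(μ−λ) = 1/(106.79 − 38.07) = 1/68.72 = 0.01455 hr

Final: 0.01455 hr


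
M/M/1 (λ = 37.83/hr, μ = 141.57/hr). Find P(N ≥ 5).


ρ = 37.83/141.57 = 0.2672
P(N ≥ n) = ρ^n = 0.2672^5 = 0.001362

Final: 0.001362


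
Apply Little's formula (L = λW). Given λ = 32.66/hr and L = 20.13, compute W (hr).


W = L/λ = 20.13/32.66 = 0.6164 hr

Final: 0.6164 hr


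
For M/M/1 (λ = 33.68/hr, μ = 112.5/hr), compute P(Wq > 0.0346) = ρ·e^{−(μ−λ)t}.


ρ = 33.68/112.5 = 0.2994
P(Wq > t) = ρ·e^{−(μ−λ)t} = 0.2994·e^{−2.7272}
= 0.2994·0.065404 = 0.019581

Final: 0.019581


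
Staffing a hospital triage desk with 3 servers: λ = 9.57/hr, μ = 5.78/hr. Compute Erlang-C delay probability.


a = λ/μ = 1.6557; ρ = a/3 = 0.5519
P₀ = 0.174990 (from M/M/c formula)
C(c,a) = [a^c/(c!(1−ρ))]·P₀ = [4.53892/(6·0.4481)]·0.174990
= 1.68822·0.174990 = 0.295421

Final: 0.295421


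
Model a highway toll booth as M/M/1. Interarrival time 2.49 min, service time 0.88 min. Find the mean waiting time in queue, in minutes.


λ = 60/2.49 = 24.0964 /hr
μ = 60/0.88 = 68.1818 /hr
ρ = λ/μ = 24.0964/68.1818 = 0.3534
Wq = ρ/(μ−λ) = 0.3534/(68.1818−24.0964) = 0.008017 hr
In minutes: 0.008017·60 = 0.4810 min

Final: 0.4810 min


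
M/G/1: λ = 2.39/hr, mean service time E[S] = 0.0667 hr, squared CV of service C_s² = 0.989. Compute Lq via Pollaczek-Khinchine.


ρ = λ·E[S] = 2.39·0.0667 = 0.1594
Lq = ρ²(1+C_s²)/(2(1−ρ)) = 0.02541·(1+0.989)/(2·0.8406)
= 0.02541·1.9890/1.6812 = 0.03007

Final: 0.03007


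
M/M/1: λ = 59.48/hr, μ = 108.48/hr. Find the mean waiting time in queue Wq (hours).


ρ = 59.48/108.48 = 0.5483
Wq = ρ/(μ−λ) = 0.5483/(108.48 − 59.48) = 0.5483/49.00 = 0.01119 hr

Final: 0.01119 hr


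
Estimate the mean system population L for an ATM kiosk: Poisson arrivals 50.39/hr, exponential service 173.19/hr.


ρ = λ/μ = 50.39/173.19 = 0.2910
L = ρ/(1−ρ) = 0.2910/(1 − 0.2910) = 0.2910/0.7090 = 0.4103

Final: 0.4103


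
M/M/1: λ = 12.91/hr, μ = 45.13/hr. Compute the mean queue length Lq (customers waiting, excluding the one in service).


ρ = 12.91/45.13 = 0.2861
Lq = ρ²/(1−ρ) = 0.08183/0.7139 = 0.1146

Final: 0.1146


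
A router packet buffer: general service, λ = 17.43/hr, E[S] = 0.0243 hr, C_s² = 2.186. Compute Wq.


ρ = λ·E[S] = 17.43·0.0243 = 0.4235
E[S²] = E[S]²(1+C_s²) = 0.0243²·(1+2.186) = 0.001881
Wq = λ·E[S²]/(2(1−ρ)) = 17.43·0.001881/(2·0.5765) = 0.02844 hr

Final: 0.02844 hr


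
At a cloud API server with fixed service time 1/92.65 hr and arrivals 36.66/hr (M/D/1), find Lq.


ρ = 36.66/92.65 = 0.3957
M/D/1: Lq = ρ²/(2(1−ρ)) = 0.1566/(2·0.6043) = 0.12954

Final: 0.12954


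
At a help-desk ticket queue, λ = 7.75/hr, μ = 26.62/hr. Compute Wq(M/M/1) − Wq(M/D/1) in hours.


ρ = 7.75/26.62 = 0.2911
Wq(M/M/1) = ρ/(μ−λ) = 0.2911/18.87 = 0.01543 hr
Wq(M/D/1) = ρ/(2(μ−λ)) = 0.007714 hr
Savings = 0.01543 − 0.007714 = 0.007714 hr

Final: 0.007714 hr


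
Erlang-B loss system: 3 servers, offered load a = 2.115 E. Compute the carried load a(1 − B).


B(3,2.115) = 0.227586 (Erlang-B)
Carried load = a(1 − B) = 2.115·(1 − 0.227586) = 2.115·0.772414 = 1.6337 E

Final: 1.6337 Erlangs


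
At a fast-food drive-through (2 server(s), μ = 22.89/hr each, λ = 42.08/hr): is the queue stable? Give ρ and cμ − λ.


Total capacity cμ = 2·22.89 = 45.78/hr
ρ = λ/(cμ) = 42.08/45.78 = 0.9192
Stable ⇔ ρ < 1: YES
Spare capacity = cμ − λ = 45.78 − 42.08 = 3.70/hr

Final: ρ = 0.9192; stable; margin = 3.70/hr


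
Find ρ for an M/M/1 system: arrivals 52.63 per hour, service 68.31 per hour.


ρ = λ/μ = 52.63/68.31 = 0.7705

Final: 0.7705


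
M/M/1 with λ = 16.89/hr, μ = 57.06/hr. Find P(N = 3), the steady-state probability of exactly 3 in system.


ρ = 16.89/57.06 = 0.2960
P_n = (1−ρ)·ρ^n = (1 − 0.2960)·0.2960^3 = 0.7040·0.025935 = 0.018258

Final: 0.018258


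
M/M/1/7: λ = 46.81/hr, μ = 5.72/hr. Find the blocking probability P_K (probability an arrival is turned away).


ρ = λ/μ = 46.81/5.72 = 8.1836
P_K = (1−ρ)ρ^K/(1−ρ^(K+1)) = (-7.1836·2458092.865815)/(1 − 20115966.267270)
= -17657873.401456/-20115965.267270 = 0.877804

Final: 0.877804


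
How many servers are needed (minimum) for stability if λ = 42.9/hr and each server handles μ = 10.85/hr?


Stability requires cμ > λ ⇔ c > λ/μ.
λ/μ = 42.9/10.85 = 3.9539
Minimum integer c = ⌊3.9539⌋ + 1 = 4
Check: 4·10.85 = 43.40 > 42.9, while 3·10.85 = 32.55 ≤ 42.9

Final: 4 servers


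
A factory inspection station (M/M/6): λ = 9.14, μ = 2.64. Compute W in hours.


a = 3.4621; ρ = 0.5770; P₀ = 0.030159
Lq = P₀·a^c·ρ/(c!(1−ρ)²) = 0.23264
Wq = Lq/λ = 0.23264/9.14 = 0.02545 hr
W = Wq + 1/μ = 0.02545 + 0.37879 = 0.40424 hr

Final: 0.40424 hr


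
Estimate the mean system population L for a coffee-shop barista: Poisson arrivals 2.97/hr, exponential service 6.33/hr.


ρ = λ/μ = 2.97/6.33 = 0.4692
L = ρ/(1−ρ) = 0.4692/(1 − 0.4692) = 0.4692/0.5308 = 0.8839

Final: 0.8839


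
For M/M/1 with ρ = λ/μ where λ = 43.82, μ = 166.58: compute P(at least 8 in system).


ρ = 43.82/166.58 = 0.2631
P(N ≥ n) = ρ^n = 0.2631^8 = 0.00002293

Final: 0.00002293


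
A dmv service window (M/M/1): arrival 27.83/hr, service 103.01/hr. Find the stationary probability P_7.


ρ = 27.83/103.01 = 0.2702
P_n = (1−ρ)·ρ^n = (1 − 0.2702)·0.2702^7 = 0.7298·0.0001051 = 0.00007668

Final: 0.00007668


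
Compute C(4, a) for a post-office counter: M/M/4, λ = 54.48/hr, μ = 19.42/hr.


a = λ/μ = 2.8054; ρ = a/4 = 0.7013
P₀ = 0.049848 (from M/M/c formula)
C(c,a) = [a^c/(c!(1−ρ))]·P₀ = [61.93719/(24·0.2987)]·0.049848
= 8.64095·0.049848 = 0.430733

Final: 0.430733


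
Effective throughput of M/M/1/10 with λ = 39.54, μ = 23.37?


ρ = 1.6919; P_K = (1−ρ)ρ^10/(1−ρ^11) = 0.410214
λ_eff = λ(1 − P_K) = 39.54·(1 − 0.410214) = 39.54·0.589786 = 23.3201 /hr

Final: 23.3201 /hr


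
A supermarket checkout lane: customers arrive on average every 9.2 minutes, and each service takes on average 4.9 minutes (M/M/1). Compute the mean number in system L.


λ = 60/9.2 = 6.5217 /hr
μ = 60/4.9 = 12.2449 /hr
ρ = λ/μ = 6.5217/12.2449 = 0.5326
L = ρ/(1−ρ) = 0.5326/0.4674 = 1.1395

Final: 1.1395


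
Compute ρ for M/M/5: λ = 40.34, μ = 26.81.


ρ = λ/(cμ) = 40.34/(5·26.81) = 40.34/134.05 = 0.3009

Final: 0.3009


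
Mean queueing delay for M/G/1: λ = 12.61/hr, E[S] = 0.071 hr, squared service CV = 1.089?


ρ = λ·E[S] = 12.61·0.071 = 0.8953
E[S²] = E[S]²(1+C_s²) = 0.071²·(1+1.089) = 0.010531
Wq = λ·E[S²]/(2(1−ρ)) = 12.61·0.010531/(2·0.1047) = 0.63421 hr

Final: 0.63421 hr


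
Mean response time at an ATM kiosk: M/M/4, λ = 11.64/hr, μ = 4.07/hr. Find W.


a = 2.8600; ρ = 0.7150; P₀ = 0.046235
Lq = P₀·a^c·ρ/(c!(1−ρ)²) = 1.13439
Wq = Lq/λ = 1.13439/11.64 = 0.09746 hr
W = Wq + 1/μ = 0.09746 + 0.24570 = 0.34316 hr

Final: 0.34316 hr


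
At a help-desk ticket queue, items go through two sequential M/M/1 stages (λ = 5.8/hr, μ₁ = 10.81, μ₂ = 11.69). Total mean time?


Each node sees arrival rate λ = 5.8/hr (tandem ⇒ throughput preserved).
W₁ = 1/(μ₁−λ) = 1/(10.81−5.8) = 0.19960 hr
W₂ = 1/(μ₂−λ) = 1/(11.69−5.8) = 0.16978 hr
W_total = W₁ + W₂ = 0.19960 + 0.16978 = 0.36938 hr

Final: 0.36938 hr


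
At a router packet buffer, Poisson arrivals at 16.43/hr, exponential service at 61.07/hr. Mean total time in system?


W = 1/(μ−λ) = 1/(61.07 − 16.43) = 1/44.64 = 0.02240 hr

Final: 0.02240 hr


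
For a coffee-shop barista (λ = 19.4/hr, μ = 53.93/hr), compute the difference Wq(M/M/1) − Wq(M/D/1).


ρ = 19.4/53.93 = 0.3597
Wq(M/M/1) = ρ/(μ−λ) = 0.3597/34.53 = 0.01042 hr
Wq(M/D/1) = ρ/(2(μ−λ)) = 0.005209 hr
Savings = 0.01042 − 0.005209 = 0.005209 hr

Final: 0.005209 hr


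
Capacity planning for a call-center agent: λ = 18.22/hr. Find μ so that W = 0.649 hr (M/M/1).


W = 1/(μ−λ) ⇒ μ − λ = 1/W = 1/0.649 = 1.5408
μ = λ + 1/W = 18.22 + 1.5408 = 19.7608 per hr

Final: 19.7608 /hr


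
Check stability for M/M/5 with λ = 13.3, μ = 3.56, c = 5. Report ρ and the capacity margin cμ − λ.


Total capacity cμ = 5·3.56 = 17.80/hr
ρ = λ/(cμ) = 13.3/17.80 = 0.7472
Stable ⇔ ρ < 1: YES
Spare capacity = cμ − λ = 17.80 − 13.3 = 4.50/hr

Final: ρ = 0.7472; stable; margin = 4.50/hr


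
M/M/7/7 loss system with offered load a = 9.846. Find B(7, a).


B(c,a) = (a^c/c!) / Σ_{k=0}^{c} a^k/k!
a^7/7! = 1779.870002
Σ terms (k=0..7): 1.00000 + 9.84600 + 48.47186 + 159.08464 + 391.58684 + 771.11280 + 1265.39610 + 1779.87000 = 4426.368235
B = 1779.870002/4426.368235 = 0.402106

Final: 0.402106


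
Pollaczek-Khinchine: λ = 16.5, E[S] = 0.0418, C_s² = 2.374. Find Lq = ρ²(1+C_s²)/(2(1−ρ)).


ρ = λ·E[S] = 16.5·0.0418 = 0.6897
Lq = ρ²(1+C_s²)/(2(1−ρ)) = 0.4757·(1+2.374)/(2·0.3103)
= 0.4757·3.3740/0.6206 = 2.58615

Final: 2.58615


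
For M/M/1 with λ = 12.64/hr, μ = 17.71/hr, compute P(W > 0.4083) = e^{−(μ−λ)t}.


W ~ Exponential(μ−λ) for M/M/1.
μ − λ = 17.71 − 12.64 = 5.0700
P(W > t) = e^{−(μ−λ)t} = e^{−2.0701} = 0.126176

Final: 0.126176


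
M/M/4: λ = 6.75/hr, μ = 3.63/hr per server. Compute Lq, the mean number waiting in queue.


a = λ/μ = 1.8595; ρ = a/4 = 0.4649
P₀ = 0.151723
Lq = P₀·a^c·ρ / (c!·(1−ρ)²) = 0.151723·11.95607·0.4649/(24·0.28636)
= 0.12270

Final: 0.12270


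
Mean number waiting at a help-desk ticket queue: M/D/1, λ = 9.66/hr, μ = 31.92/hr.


ρ = 9.66/31.92 = 0.3026
M/D/1: Lq = ρ²/(2(1−ρ)) = 0.09159/(2·0.6974) = 0.06567

Final: 0.06567


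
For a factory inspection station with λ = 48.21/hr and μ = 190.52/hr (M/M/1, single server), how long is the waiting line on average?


ρ = 48.21/190.52 = 0.2530
Lq = ρ²/(1−ρ) = 0.06403/0.7470 = 0.08572

Final: 0.08572


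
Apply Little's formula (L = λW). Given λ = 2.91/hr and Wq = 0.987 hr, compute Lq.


Lq = λWq = 2.91·0.987 = 2.8722

Final: 2.8722


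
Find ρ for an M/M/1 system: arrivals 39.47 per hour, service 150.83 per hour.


ρ = λ/μ = 39.47/150.83 = 0.2617

Final: 0.2617


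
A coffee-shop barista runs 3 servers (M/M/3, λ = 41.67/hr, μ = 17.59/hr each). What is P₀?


a = λ/μ = 41.67/17.59 = 2.3690; ρ = a/c = 0.7897
Σ_{k=0}^{2} a^k/k! (terms k=0..2) = 1.00000 + 2.36896 + 2.80598 = 6.17494
Tail: a^3/(3!(1−ρ)) = 13.29453/(6·0.2103) = 10.53382
P₀ = 1/(6.17494 + 10.53382) = 1/16.70876 = 0.059849

Final: 0.059849


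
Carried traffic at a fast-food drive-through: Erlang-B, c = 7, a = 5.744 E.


B(7,5.744) = 0.168374 (Erlang-B)
Carried load = a(1 − B) = 5.744·(1 − 0.168374) = 5.744·0.831626 = 4.7769 E

Final: 4.7769 Erlangs


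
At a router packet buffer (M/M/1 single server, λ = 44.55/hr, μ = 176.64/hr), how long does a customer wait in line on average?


ρ = 44.55/176.64 = 0.2522
Wq = ρ/(μ−λ) = 0.2522/(176.64 − 44.55) = 0.2522/132.09 = 0.001909 hr

Final: 0.001909 hr


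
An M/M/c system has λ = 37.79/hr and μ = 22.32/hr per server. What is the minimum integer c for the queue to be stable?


Stability requires cμ > λ ⇔ c > λ/μ.
λ/μ = 37.79/22.32 = 1.6931
Minimum integer c = ⌊1.6931⌋ + 1 = 2
Check: 2·22.32 = 44.64 > 37.79, while 1·22.32 = 22.32 ≤ 37.79

Final: 2 servers


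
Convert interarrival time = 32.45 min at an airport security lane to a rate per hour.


λ = 1/(interarrival time) in consistent units.
1 hour = 60 min, so λ = 60/32.45 = 1.8490 per hour

Final: 1.8490 /hr


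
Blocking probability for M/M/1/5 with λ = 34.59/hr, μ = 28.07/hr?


ρ = λ/μ = 34.59/28.07 = 1.2323
P_K = (1−ρ)ρ^K/(1−ρ^(K+1)) = (-0.2323·2.841455)/(1 − 3.501458)
= -0.660003/-2.501458 = 0.263847

Final: 0.263847


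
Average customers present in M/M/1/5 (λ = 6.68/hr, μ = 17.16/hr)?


ρ = 6.68/17.16 = 0.3893
L = ρ[1 − (K+1)ρ^K + Kρ^(K+1)] / [(1−ρ)(1−ρ^(K+1))]
Numerator: 0.3893·(1 − 6·0.008939 + 5·0.003480) = 0.375172
Denominator: (0.6107)·(0.996520) = 0.608597
L = 0.375172/0.608597 = 0.6165

Final: 0.6165


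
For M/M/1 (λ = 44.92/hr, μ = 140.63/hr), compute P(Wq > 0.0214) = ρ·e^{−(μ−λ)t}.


ρ = 44.92/140.63 = 0.3194
P(Wq > t) = ρ·e^{−(μ−λ)t} = 0.3194·e^{−2.0482}
= 0.3194·0.128968 = 0.041195

Final: 0.041195


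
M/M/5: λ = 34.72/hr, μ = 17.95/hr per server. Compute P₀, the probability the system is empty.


a = λ/μ = 34.72/17.95 = 1.9343; ρ = a/c = 0.3869
Σ_{k=0}^{4} a^k/k! (terms k=0..4) = 1.00000 + 1.93426 + 1.87068 + 1.20613 + 0.58324 = 6.59432
Tail: a^5/(5!(1−ρ)) = 27.07549/(120·0.6131) = 0.36798
P₀ = 1/(6.59432 + 0.36798) = 1/6.96231 = 0.143631

Final: 0.143631


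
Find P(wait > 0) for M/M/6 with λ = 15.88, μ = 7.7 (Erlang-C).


a = λ/μ = 2.0623; ρ = a/6 = 0.3437
P₀ = 0.126930 (from M/M/c formula)
C(c,a) = [a^c/(c!(1−ρ))]·P₀ = [76.94114/(720·0.6563)]·0.126930
= 0.16283·0.126930 = 0.020668

Final: 0.020668


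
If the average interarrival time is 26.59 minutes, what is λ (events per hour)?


λ = 1/(interarrival time) in consistent units.
1 hour = 60 min, so λ = 60/26.59 = 2.2565 per hour

Final: 2.2565 /hr


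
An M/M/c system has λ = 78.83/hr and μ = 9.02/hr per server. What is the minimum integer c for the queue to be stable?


Stability requires cμ > λ ⇔ c > λ/μ.
λ/μ = 78.83/9.02 = 8.7395
Minimum integer c = ⌊8.7395⌋ + 1 = 9
Check: 9·9.02 = 81.18 > 78.83, while 8·9.02 = 72.16 ≤ 78.83

Final: 9 servers


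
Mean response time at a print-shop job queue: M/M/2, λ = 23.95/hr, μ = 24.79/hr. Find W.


a = 0.9661; ρ = 0.4831; P₀ = 0.348565
Lq = P₀·a^c·ρ/(c!(1−ρ)²) = 0.29405
Wq = Lq/λ = 0.29405/23.95 = 0.01228 hr
W = Wq + 1/μ = 0.01228 + 0.04034 = 0.05262 hr

Final: 0.05262 hr


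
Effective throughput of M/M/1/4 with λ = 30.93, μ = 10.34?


ρ = 2.9913; P_K = (1−ρ)ρ^4/(1−ρ^5) = 0.668488
λ_eff = λ(1 − P_K) = 30.93·(1 − 0.668488) = 30.93·0.331512 = 10.2537 /hr

Final: 10.2537 /hr


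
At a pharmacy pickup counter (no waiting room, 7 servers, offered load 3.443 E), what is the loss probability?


B(c,a) = (a^c/c!) / Σ_{k=0}^{c} a^k/k!
a^7/7! = 1.137964
Σ terms (k=0..7): 1.00000 + 3.44300 + 5.92712 + 6.80236 + 5.85513 + 4.03185 + 2.31361 + 1.13796 = 30.511039
B = 1.137964/30.511039 = 0.037297

Final: 0.037297


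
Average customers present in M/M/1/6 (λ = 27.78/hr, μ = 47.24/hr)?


ρ = 27.78/47.24 = 0.5881
L = ρ[1 − (K+1)ρ^K + Kρ^(K+1)] / [(1−ρ)(1−ρ^(K+1))]
Numerator: 0.5881·(1 − 7·0.041356 + 6·0.024320) = 0.503632
Denominator: (0.4119)·(0.975680) = 0.401921
L = 0.503632/0.401921 = 1.2531

Final: 1.2531


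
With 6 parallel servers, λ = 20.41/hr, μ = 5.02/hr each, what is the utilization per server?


ρ = λ/(cμ) = 20.41/(6·5.02) = 20.41/30.12 = 0.6776

Final: 0.6776


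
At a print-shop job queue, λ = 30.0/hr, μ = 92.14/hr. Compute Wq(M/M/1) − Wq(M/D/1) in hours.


ρ = 30.0/92.14 = 0.3256
Wq(M/M/1) = ρ/(μ−λ) = 0.3256/62.14 = 0.005240 hr
Wq(M/D/1) = ρ/(2(μ−λ)) = 0.002620 hr
Savings = 0.005240 − 0.002620 = 0.002620 hr

Final: 0.002620 hr


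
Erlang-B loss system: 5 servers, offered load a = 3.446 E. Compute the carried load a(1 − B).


B(5,3.446) = 0.149268 (Erlang-B)
Carried load = a(1 − B) = 3.446·(1 − 0.149268) = 3.446·0.850732 = 2.9316 E

Final: 2.9316 Erlangs


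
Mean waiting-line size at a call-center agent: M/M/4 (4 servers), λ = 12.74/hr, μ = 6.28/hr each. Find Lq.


a = λ/μ = 2.0287; ρ = a/4 = 0.5072
P₀ = 0.126425
Lq = P₀·a^c·ρ / (c!·(1−ρ)²) = 0.126425·16.93710·0.5072/(24·0.24289)
= 0.18630

Final: 0.18630


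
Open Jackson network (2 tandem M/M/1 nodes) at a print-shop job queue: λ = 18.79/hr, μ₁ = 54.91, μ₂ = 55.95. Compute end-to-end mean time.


Each node sees arrival rate λ = 18.79/hr (tandem ⇒ throughput preserved).
W₁ = 1/(μ₁−λ) = 1/(54.91−18.79) = 0.02769 hr
W₂ = 1/(μ₂−λ) = 1/(55.95−18.79) = 0.02691 hr
W_total = W₁ + W₂ = 0.02769 + 0.02691 = 0.05460 hr

Final: 0.05460 hr


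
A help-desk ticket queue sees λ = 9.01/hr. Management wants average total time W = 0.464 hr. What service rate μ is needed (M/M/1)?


W = 1/(μ−λ) ⇒ μ − λ = 1/W = 1/0.464 = 2.1552
μ = λ + 1/W = 9.01 + 2.1552 = 11.1652 per hr

Final: 11.1652 /hr


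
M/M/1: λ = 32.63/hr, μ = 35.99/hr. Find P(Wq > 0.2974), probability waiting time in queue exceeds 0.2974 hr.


ρ = 32.63/35.99 = 0.9066
P(Wq > t) = ρ·e^{−(μ−λ)t} = 0.9066·e^{−0.9993}
= 0.9066·0.368150 = 0.333780

Final: 0.333780


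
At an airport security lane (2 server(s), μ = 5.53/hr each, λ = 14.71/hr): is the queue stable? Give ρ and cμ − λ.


Total capacity cμ = 2·5.53 = 11.06/hr
ρ = λ/(cμ) = 14.71/11.06 = 1.3300
Stable ⇔ ρ < 1: NO
Spare capacity = cμ − λ = 11.06 − 14.71 = -3.65/hr

Final: ρ = 1.3300; unstable; margin = -3.65/hr
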